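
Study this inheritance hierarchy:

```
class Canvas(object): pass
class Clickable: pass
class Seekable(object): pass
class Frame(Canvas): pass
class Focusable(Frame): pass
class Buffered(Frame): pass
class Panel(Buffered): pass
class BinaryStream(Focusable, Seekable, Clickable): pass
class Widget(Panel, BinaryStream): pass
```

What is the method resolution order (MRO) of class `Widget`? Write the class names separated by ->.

L[Widget] = Widget + merge(L[Panel], L[BinaryStream], [Panel BinaryStream])
  take Panel:  [Panel Buffered Frame Canvas object] + [BinaryStream Focusable Frame Canvas Seekable Clickable object] + [Panel BinaryStream]
  take Buffered:  [Buffered Frame Canvas object] + [BinaryStream Focusable Frame Canvas Seekable Clickable object] + [BinaryStream]
  take BinaryStream:  [Frame Canvas object] + [BinaryStream Focusable Frame Canvas Seekable Clickable object] + [BinaryStream]
  take Focusable:  [Frame Canvas object] + [Focusable Frame Canvas Seekable Clickable object]
  take Frame:  [Frame Canvas object] + [Frame Canvas Seekable Clickable object]
  take Canvas:  [Canvas object] + [Canvas Seekable Clickable object]
  take Seekable:  [object] + [Seekable Clickable object]
  take Clickable:  [object] + [Clickable object]
  take object:  [object] + [object]

Widget -> Panel -> Buffered -> BinaryStream -> Focusable -> Frame -> Canvas -> Seekable -> Clickable -> object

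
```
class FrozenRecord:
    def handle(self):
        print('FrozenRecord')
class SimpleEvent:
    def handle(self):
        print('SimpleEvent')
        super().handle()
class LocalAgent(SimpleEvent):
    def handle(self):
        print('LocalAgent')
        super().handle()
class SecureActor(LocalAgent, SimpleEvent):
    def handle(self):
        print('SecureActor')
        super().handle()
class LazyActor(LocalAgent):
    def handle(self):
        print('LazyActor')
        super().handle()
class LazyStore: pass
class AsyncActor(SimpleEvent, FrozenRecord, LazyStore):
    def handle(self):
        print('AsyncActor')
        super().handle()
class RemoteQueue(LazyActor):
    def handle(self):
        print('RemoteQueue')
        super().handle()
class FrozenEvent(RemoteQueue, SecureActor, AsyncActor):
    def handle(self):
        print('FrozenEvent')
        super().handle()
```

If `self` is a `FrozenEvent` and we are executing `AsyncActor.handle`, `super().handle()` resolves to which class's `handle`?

SimpleEvent

L[FrozenEvent] = FrozenEvent + merge(L[RemoteQueue], L[SecureActor], L[AsyncActor], [RemoteQueue SecureActor AsyncActor])
  take RemoteQueue:  [RemoteQueue LazyActor LocalAgent SimpleEvent object] + [SecureActor LocalAgent SimpleEvent object] + [AsyncActor SimpleEvent FrozenRecord LazyStore object] + [RemoteQueue SecureActor AsyncActor]
  take LazyActor:  [LazyActor LocalAgent SimpleEvent object] + [SecureActor LocalAgent SimpleEvent object] + [AsyncActor SimpleEvent FrozenRecord LazyStore object] + [SecureActor AsyncActor]
  take SecureActor:  [LocalAgent SimpleEvent object] + [SecureActor LocalAgent SimpleEvent object] + [AsyncActor SimpleEvent FrozenRecord LazyStore object] + [SecureActor AsyncActor]
  take LocalAgent:  [LocalAgent SimpleEvent object] + [LocalAgent SimpleEvent object] + [AsyncActor SimpleEvent FrozenRecord LazyStore object] + [AsyncActor]
  take AsyncActor:  [SimpleEvent object] + [SimpleEvent object] + [AsyncActor SimpleEvent FrozenRecord LazyStore object] + [AsyncActor]
  take SimpleEvent:  [SimpleEvent object] + [SimpleEvent object] + [SimpleEvent FrozenRecord LazyStore object]
  take FrozenRecord:  [object] + [object] + [FrozenRecord LazyStore object]
  take LazyStore:  [object] + [object] + [LazyStore object]
  take object:  [object] + [object] + [object]
MRO: FrozenEvent RemoteQueue LazyActor SecureActor LocalAgent AsyncActor SimpleEvent FrozenRecord LazyStore object
super() in AsyncActor.handle on a FrozenEvent instance goes to the class after AsyncActor in FrozenEvent's MRO: SimpleEvent.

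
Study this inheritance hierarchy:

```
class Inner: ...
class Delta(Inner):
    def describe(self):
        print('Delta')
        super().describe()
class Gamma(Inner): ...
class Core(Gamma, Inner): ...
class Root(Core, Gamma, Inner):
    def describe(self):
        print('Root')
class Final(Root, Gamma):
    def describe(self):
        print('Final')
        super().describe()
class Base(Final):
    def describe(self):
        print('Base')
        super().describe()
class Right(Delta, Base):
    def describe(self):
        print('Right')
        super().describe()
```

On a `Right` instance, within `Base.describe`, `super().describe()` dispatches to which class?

L[Right] = Right + merge(L[Delta], L[Base], [Delta Base])
  take Delta:  [Delta Inner object] + [Base Final Root Core Gamma Inner object] + [Delta Base]
  take Base:  [Inner object] + [Base Final Root Core Gamma Inner object] + [Base]
  take Final:  [Inner object] + [Final Root Core Gamma Inner object]
  take Root:  [Inner object] + [Root Core Gamma Inner object]
  take Core:  [Inner object] + [Core Gamma Inner object]
  take Gamma:  [Inner object] + [Gamma Inner object]
  take Inner:  [Inner object] + [Inner object]
  take object:  [object] + [object]
MRO: Right Delta Base Final Root Core Gamma Inner object
super() in Base.describe on a Right instance goes to the class after Base in Right's MRO: Final.

Final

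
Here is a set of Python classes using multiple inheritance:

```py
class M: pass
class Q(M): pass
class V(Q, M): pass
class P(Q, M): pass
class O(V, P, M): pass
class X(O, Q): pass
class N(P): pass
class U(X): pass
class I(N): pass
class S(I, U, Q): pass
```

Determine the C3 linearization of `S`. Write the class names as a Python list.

L[S] = S + merge(L[I], L[U], L[Q], [I U Q])
  take I:  [I N P Q M object] + [U X O V P Q M object] + [Q M object] + [I U Q]
  take N:  [N P Q M object] + [U X O V P Q M object] + [Q M object] + [U Q]
  take U:  [P Q M object] + [U X O V P Q M object] + [Q M object] + [U Q]
  take X:  [P Q M object] + [X O V P Q M object] + [Q M object] + [Q]
  take O:  [P Q M object] + [O V P Q M object] + [Q M object] + [Q]
  take V:  [P Q M object] + [V P Q M object] + [Q M object] + [Q]
  take P:  [P Q M object] + [P Q M object] + [Q M object] + [Q]
  take Q:  [Q M object] + [Q M object] + [Q M object] + [Q]
  take M:  [M object] + [M object] + [M object]
  take object:  [object] + [object] + [object]

[S, I, N, U, X, O, V, P, Q, M, object]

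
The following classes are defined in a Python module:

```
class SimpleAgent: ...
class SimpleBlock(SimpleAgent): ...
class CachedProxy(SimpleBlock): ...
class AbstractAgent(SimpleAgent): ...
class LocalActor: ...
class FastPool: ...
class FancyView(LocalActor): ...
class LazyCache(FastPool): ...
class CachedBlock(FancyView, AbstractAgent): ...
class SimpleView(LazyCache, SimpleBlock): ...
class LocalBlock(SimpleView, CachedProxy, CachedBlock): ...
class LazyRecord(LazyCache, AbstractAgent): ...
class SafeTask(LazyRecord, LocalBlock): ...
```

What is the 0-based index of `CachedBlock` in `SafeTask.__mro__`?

8

L[SafeTask] = SafeTask + merge(L[LazyRecord], L[LocalBlock], [LazyRecord LocalBlock])
  take LazyRecord:  [LazyRecord LazyCache FastPool AbstractAgent SimpleAgent object] + [LocalBlock SimpleView LazyCache FastPool CachedProxy SimpleBlock CachedBlock FancyView LocalActor AbstractAgent SimpleAgent object] + [LazyRecord LocalBlock]
  take LocalBlock:  [LazyCache FastPool AbstractAgent SimpleAgent object] + [LocalBlock SimpleView LazyCache FastPool CachedProxy SimpleBlock CachedBlock FancyView LocalActor AbstractAgent SimpleAgent object] + [LocalBlock]
  take SimpleView:  [LazyCache FastPool AbstractAgent SimpleAgent object] + [SimpleView LazyCache FastPool CachedProxy SimpleBlock CachedBlock FancyView LocalActor AbstractAgent SimpleAgent object]
  take LazyCache:  [LazyCache FastPool AbstractAgent SimpleAgent object] + [LazyCache FastPool CachedProxy SimpleBlock CachedBlock FancyView LocalActor AbstractAgent SimpleAgent object]
  take FastPool:  [FastPool AbstractAgent SimpleAgent object] + [FastPool CachedProxy SimpleBlock CachedBlock FancyView LocalActor AbstractAgent SimpleAgent object]
  take CachedProxy:  [AbstractAgent SimpleAgent object] + [CachedProxy SimpleBlock CachedBlock FancyView LocalActor AbstractAgent SimpleAgent object]
  take SimpleBlock:  [AbstractAgent SimpleAgent object] + [SimpleBlock CachedBlock FancyView LocalActor AbstractAgent SimpleAgent object]
  take CachedBlock:  [AbstractAgent SimpleAgent object] + [CachedBlock FancyView LocalActor AbstractAgent SimpleAgent object]
  take FancyView:  [AbstractAgent SimpleAgent object] + [FancyView LocalActor AbstractAgent SimpleAgent object]
  take LocalActor:  [AbstractAgent SimpleAgent object] + [LocalActor AbstractAgent SimpleAgent object]
  take AbstractAgent:  [AbstractAgent SimpleAgent object] + [AbstractAgent SimpleAgent object]
  take SimpleAgent:  [SimpleAgent object] + [SimpleAgent object]
  take object:  [object] + [object]
MRO: SafeTask LazyRecord LocalBlock SimpleView LazyCache FastPool CachedProxy SimpleBlock CachedBlock FancyView LocalActor AbstractAgent SimpleAgent object
CachedBlock sits at index 8.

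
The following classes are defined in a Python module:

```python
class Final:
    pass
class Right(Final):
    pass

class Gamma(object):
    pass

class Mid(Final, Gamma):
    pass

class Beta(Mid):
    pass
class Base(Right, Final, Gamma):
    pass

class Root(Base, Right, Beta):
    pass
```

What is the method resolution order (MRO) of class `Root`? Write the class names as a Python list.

L[Root] = Root + merge(L[Base], L[Right], L[Beta], [Base Right Beta])
  take Base:  [Base Right Final Gamma object] + [Right Final object] + [Beta Mid Final Gamma object] + [Base Right Beta]
  take Right:  [Right Final Gamma object] + [Right Final object] + [Beta Mid Final Gamma object] + [Right Beta]
  take Beta:  [Final Gamma object] + [Final object] + [Beta Mid Final Gamma object] + [Beta]
  take Mid:  [Final Gamma object] + [Final object] + [Mid Final Gamma object]
  take Final:  [Final Gamma object] + [Final object] + [Final Gamma object]
  take Gamma:  [Gamma object] + [object] + [Gamma object]
  take object:  [object] + [object] + [object]

[Root, Base, Right, Beta, Mid, Final, Gamma, object]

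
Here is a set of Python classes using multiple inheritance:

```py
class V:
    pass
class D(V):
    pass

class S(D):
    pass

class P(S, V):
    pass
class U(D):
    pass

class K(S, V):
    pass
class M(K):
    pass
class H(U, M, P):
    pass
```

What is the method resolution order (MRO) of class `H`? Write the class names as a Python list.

L[H] = H + merge(L[U], L[M], L[P], [U M P])
  take U:  [U D V object] + [M K S D V object] + [P S D V object] + [U M P]
  take M:  [D V object] + [M K S D V object] + [P S D V object] + [M P]
  take K:  [D V object] + [K S D V object] + [P S D V object] + [P]
  take P:  [D V object] + [S D V object] + [P S D V object] + [P]
  take S:  [D V object] + [S D V object] + [S D V object]
  take D:  [D V object] + [D V object] + [D V object]
  take V:  [V object] + [V object] + [V object]
  take object:  [object] + [object] + [object]

[H, U, M, K, P, S, D, V, object]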